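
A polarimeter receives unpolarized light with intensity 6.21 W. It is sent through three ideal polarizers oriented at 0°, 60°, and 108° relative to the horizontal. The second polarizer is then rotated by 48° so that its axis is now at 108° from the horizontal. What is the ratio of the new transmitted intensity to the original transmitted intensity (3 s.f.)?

Before rotation:
Unpolarized light through the first polarizer → I₁ = ½ I₀, now polarized at 0°.
I₂ = I₁ cos²(60° − 0°) = 0.5 I₀ · cos²(60°) = 0.125 I₀.
I₃ = I₂ cos²(108° − 60°) = 0.125 I₀ · cos²(48°) = 0.05597 I₀.
After rotation:
Unpolarized light through the first polarizer → I₁ = ½ I₀, now polarized at 0°.
Angle between axes 1 and 2: 72°. I₂ = 0.5 I₀ · cos²(72°) = 0.04775 I₀.
I₃ = I₂ cos²(108° − 108°) = 0.04775 I₀ · cos²(0°) = 0.04775 I₀.
Ratio = 0.04775 / 0.05597 = 0.8531.

I_new/I_old ≈ 0.853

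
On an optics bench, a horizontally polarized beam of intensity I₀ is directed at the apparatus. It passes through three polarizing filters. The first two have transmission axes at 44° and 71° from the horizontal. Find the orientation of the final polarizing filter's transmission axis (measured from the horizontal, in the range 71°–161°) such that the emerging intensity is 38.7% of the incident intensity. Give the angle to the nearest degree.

θ ≈ 85°

By Malus's law, I₁ = I₀ cos²(44° − 0°) = I₀ cos²(44°) = 0.5174 I₀.
I₂ = I₁ cos²(71° − 44°) = 0.5174 I₀ · cos²(27°) = 0.4108 I₀.
Need I₃/I₀ = 0.387, so cos²(θ − 71°) = 0.387 / 0.4108 = 0.9421.
θ − 71° = arccos(√0.9421) = 13.9°, giving θ ≈ 71 + 13.9 = 84.9°.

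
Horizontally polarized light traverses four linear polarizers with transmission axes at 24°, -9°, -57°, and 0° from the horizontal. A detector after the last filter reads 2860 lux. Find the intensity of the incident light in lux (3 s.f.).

I₀ ≈ 3.67e4 lux

I₁ = I₀ cos²(24° − 0°) = I₀ cos²(24°) = 0.8346 I₀.
I₂ = I₁ cos²(-9° − 24°) = 0.8346 I₀ · cos²(33°) = 0.587 I₀.
I₃ = I₂ cos²(-57° + 9°) = 0.587 I₀ · cos²(48°) = 0.2628 I₀.
I₄ = I₃ cos²(0° + 57°) = 0.2628 I₀ · cos²(57°) = 0.07796 I₀.
So 2860 lux = 0.07796 I₀, giving I₀ = 2860/0.07796 = 3.668e+04 lux.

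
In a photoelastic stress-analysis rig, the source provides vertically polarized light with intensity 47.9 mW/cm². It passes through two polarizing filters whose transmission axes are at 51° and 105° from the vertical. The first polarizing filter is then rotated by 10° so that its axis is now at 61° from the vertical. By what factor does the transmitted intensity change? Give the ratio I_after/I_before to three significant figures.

I_new/I_old ≈ 0.889

Before rotation:
By Malus's law, I₁ = I₀ cos²(51° − 0°) = I₀ cos²(51°) = 0.396 I₀.
I₂ = I₁ cos²(105° − 51°) = 0.396 I₀ · cos²(54°) = 0.1368 I₀.
After rotation:
I₁ = I₀ cos²(61° − 0°) = I₀ cos²(61°) = 0.235 I₀.
I₂ = I₁ cos²(105° − 61°) = 0.235 I₀ · cos²(44°) = 0.1216 I₀.
Ratio = 0.1216 / 0.1368 = 0.8889.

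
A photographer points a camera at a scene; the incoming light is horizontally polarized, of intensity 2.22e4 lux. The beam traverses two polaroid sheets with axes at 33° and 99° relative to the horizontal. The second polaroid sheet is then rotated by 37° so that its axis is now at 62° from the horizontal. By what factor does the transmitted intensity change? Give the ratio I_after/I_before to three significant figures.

Before rotation:
I₁ = I₀ cos²(33° − 0°) = I₀ cos²(33°) = 0.7034 I₀.
I₂ = I₁ cos²(99° − 33°) = 0.7034 I₀ · cos²(66°) = 0.1164 I₀.
After rotation:
I₁ = I₀ cos²(33° − 0°) = I₀ cos²(33°) = 0.7034 I₀.
I₂ = I₁ cos²(62° − 33°) = 0.7034 I₀ · cos²(29°) = 0.538 I₀.
Ratio = 0.538 / 0.1164 = 4.624.

I_new/I_old ≈ 4.62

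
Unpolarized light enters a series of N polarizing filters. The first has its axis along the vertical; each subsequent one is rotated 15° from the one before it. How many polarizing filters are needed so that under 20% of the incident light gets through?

First polarizer halves the unpolarized light: factor 1/2.
Each further stage multiplies by cos²(15°) = 0.933.
After N polarizers: T = 0.5·0.933^(N−1). Require T < 0.20 ⇒ N−1 > ln(0.20/0.5)/ln(0.933) = 13.22, so N−1 ≥ 14 and N = 15.
Check: N=15 gives T = 0.1894 < 0.20; N=14 gives T = 0.203.

N = 15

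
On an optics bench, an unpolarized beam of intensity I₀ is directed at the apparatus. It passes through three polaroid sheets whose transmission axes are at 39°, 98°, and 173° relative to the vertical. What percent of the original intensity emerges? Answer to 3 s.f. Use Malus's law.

≈ 0.888%

Unpolarized light through the first polarizer → I₁ = ½ I₀, now polarized at 39°.
I₂ = I₁ cos²(98° − 39°) = 0.5 I₀ · cos²(59°) = 0.1326 I₀.
I₃ = I₂ cos²(173° − 98°) = 0.1326 I₀ · cos²(75°) = 0.008885 I₀.
That is 0.8885% of the incident intensity.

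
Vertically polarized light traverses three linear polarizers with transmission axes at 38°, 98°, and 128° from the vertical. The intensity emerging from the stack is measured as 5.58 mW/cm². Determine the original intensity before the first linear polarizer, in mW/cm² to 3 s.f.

I₀ ≈ 47.9 mW/cm²

I₁ = I₀ cos²(38° − 0°) = I₀ cos²(38°) = 0.621 I₀.
I₂ = I₁ cos²(98° − 38°) = 0.621 I₀ · cos²(60°) = 0.1552 I₀.
I₃ = I₂ cos²(128° − 98°) = 0.1552 I₀ · cos²(30°) = 0.1164 I₀.
So 5.58 mW/cm² = 0.1164 I₀, giving I₀ = 5.58/0.1164 = 47.93 mW/cm².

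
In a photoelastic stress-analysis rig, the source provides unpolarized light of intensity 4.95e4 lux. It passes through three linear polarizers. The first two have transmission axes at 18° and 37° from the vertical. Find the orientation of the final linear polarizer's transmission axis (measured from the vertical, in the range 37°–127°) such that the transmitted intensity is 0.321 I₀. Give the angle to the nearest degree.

Unpolarized light through the first polarizer → I₁ = ½ I₀, now polarized at 18°.
I₂ = I₁ cos²(37° − 18°) = 0.5 I₀ · cos²(19°) = 0.447 I₀.
Need I₃/I₀ = 0.321, so cos²(θ − 37°) = 0.321 / 0.447 = 0.7181.
θ − 37° = arccos(√0.7181) = 32.1°, giving θ ≈ 37 + 32.1 = 69.1°.

θ ≈ 69°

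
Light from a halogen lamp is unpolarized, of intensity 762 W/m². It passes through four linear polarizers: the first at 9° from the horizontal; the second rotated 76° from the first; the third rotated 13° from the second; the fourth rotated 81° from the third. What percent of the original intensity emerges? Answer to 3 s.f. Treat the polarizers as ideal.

Unpolarized light through the first polarizer → I₁ = 762 W/m²/2 = 381 W/m², polarized at 9°.
I₂ = I₁ · cos²(76°) = 381 · 0.05853 = 22.3 W/m².
I₃ = I₂ · cos²(13°) = 22.3 · 0.9494 = 21.17 W/m².
I₄ = I₃ · cos²(81°) = 21.17 · 0.02447 = 0.5181 W/m².
That is 0.06799% of the incident intensity.

≈ 0.0680%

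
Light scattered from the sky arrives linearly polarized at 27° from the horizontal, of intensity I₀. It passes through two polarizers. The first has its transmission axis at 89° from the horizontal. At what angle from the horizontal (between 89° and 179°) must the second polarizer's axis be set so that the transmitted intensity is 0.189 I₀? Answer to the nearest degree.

By Malus's law, I₁ = I₀ cos²(89° − 27°) = I₀ cos²(62°) = 0.2204 I₀.
Need I₂/I₀ = 0.189, so cos²(θ − 89°) = 0.189 / 0.2204 = 0.8575.
θ − 89° = arccos(√0.8575) = 22.2°, giving θ ≈ 89 + 22.2 = 111.2°.

θ ≈ 111°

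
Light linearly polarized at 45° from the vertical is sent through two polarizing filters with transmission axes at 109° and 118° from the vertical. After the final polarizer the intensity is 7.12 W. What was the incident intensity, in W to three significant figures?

I₀ ≈ 38.0 W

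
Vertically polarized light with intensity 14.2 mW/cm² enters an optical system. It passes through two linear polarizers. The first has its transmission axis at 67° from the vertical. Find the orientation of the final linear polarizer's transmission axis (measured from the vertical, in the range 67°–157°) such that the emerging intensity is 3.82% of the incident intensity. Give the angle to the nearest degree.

I₁ = I₀ cos²(67° − 0°) = I₀ cos²(67°) = 0.1527 I₀.
Need I₂/I₀ = 0.0382, so cos²(θ − 67°) = 0.0382 / 0.1527 = 0.2502.
θ − 67° = arccos(√0.2502) = 60.0°, giving θ ≈ 67 + 60.0 = 127.0°.

θ ≈ 127°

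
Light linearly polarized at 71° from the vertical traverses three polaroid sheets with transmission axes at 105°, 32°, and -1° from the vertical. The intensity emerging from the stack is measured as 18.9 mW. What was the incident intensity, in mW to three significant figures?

By Malus's law, I₁ = I₀ cos²(105° − 71°) = I₀ cos²(34°) = 0.6873 I₀.
I₂ = I₁ cos²(32° − 105°) = 0.6873 I₀ · cos²(73°) = 0.05875 I₀.
I₃ = I₂ cos²(-1° − 32°) = 0.05875 I₀ · cos²(33°) = 0.04132 I₀.
So 18.9 mW = 0.04132 I₀, giving I₀ = 18.9/0.04132 = 457.4 mW.

I₀ ≈ 457 mW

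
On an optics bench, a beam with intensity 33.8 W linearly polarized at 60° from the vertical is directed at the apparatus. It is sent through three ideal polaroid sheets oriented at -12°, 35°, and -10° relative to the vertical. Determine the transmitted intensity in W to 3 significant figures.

I ≈ 0.751 W

I₁ = 33.8 W · cos²(72°) = 3.228 W.
I₂ = I₁ · cos²(47°) = 3.228 · 0.4651 = 1.501 W.
I₃ = I₂ · cos²(45°) = 1.501 · 0.5 = 0.7506 W.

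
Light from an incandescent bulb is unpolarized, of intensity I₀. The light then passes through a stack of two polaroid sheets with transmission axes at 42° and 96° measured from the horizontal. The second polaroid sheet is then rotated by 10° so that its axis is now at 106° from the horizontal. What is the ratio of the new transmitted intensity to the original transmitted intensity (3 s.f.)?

I_new/I_old ≈ 0.556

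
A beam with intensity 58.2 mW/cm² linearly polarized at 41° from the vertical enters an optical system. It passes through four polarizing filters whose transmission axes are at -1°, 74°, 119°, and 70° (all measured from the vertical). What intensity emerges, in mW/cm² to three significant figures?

I ≈ 0.463 mW/cm²

I₁ = 58.2 mW/cm² · cos²(42°) = 32.14 mW/cm².
I₂ = I₁ · cos²(75°) = 32.14 · 0.06699 = 2.153 mW/cm².
I₃ = I₂ · cos²(45°) = 2.153 · 0.5 = 1.077 mW/cm².
I₄ = I₃ · cos²(49°) = 1.077 · 0.4304 = 0.4634 mW/cm².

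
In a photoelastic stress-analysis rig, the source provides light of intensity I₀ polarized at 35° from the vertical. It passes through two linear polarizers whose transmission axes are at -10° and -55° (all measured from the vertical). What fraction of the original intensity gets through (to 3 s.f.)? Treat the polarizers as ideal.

≈ 0.250 I₀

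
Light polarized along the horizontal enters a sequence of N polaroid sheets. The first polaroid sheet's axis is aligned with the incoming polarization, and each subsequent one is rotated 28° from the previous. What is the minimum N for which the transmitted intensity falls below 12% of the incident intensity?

First polarizer is aligned with the polarization: full transmission.
Each further stage multiplies by cos²(28°) = 0.7796.
After N polarizers: T = 0.7796^(N−1). Require T < 0.12 ⇒ N−1 > ln(0.12)/ln(0.7796) = 8.52, so N−1 ≥ 9 and N = 10.
Check: N=10 gives T = 0.1064 < 0.12; N=9 gives T = 0.1364.

N = 10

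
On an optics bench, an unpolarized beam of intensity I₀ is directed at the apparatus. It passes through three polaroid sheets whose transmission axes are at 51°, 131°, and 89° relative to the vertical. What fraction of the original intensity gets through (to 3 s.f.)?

Unpolarized light through the first polarizer → I₁ = ½ I₀, now polarized at 51°.
I₂ = I₁ cos²(131° − 51°) = 0.5 I₀ · cos²(80°) = 0.01508 I₀.
I₃ = I₂ cos²(89° − 131°) = 0.01508 I₀ · cos²(42°) = 0.008326 I₀.
Transmitted fraction = 0.008326.

≈ 0.00833 I₀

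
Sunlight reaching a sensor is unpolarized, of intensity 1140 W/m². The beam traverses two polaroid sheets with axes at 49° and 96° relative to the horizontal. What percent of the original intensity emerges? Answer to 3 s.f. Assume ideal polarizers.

≈ 23.3%

Unpolarized light through the first polarizer → I₁ = 1140 W/m²/2 = 570 W/m², polarized at 49°.
I₂ = I₁ · cos²(47°) = 570 · 0.4651 = 265.1 W/m².
That is 23.26% of the incident intensity.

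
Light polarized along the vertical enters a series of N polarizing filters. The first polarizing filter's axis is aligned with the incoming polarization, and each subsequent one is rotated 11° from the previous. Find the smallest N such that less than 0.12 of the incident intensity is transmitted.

First polarizer is aligned with the polarization: full transmission.
Each further stage multiplies by cos²(11°) = 0.9636.
After N polarizers: T = 0.9636^(N−1). Require T < 0.12 ⇒ N−1 > ln(0.12)/ln(0.9636) = 57.17, so N−1 ≥ 58 and N = 59.
Check: N=59 gives T = 0.1164 < 0.12; N=58 gives T = 0.1208.

N = 59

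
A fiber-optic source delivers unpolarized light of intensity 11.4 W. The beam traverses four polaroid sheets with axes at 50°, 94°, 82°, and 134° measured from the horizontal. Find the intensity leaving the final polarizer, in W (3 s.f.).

I ≈ 1.07 W

Unpolarized light through the first polarizer → I₁ = 11.4 W/2 = 5.7 W, polarized at 50°.
I₂ = I₁ · cos²(44°) = 5.7 · 0.5174 = 2.949 W.
I₃ = I₂ · cos²(12°) = 2.949 · 0.9568 = 2.822 W.
I₄ = I₃ · cos²(52°) = 2.822 · 0.379 = 1.07 W.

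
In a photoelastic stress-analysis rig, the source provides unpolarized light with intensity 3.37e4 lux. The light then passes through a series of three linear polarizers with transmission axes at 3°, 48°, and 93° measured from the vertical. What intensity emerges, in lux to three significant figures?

I ≈ 4210 lux

Unpolarized light through the first polarizer → I₁ = 3.37e4 lux/2 = 1.685e+04 lux, polarized at 3°.
I₂ = I₁ · cos²(45°) = 1.685e+04 · 0.5 = 8425 lux.
I₃ = I₂ · cos²(45°) = 8425 · 0.5 = 4213 lux.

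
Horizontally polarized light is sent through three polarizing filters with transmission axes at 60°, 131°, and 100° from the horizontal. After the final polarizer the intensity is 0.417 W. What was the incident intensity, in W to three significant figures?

I₁ = I₀ cos²(60° − 0°) = I₀ cos²(60°) = 0.25 I₀.
I₂ = I₁ cos²(131° − 60°) = 0.25 I₀ · cos²(71°) = 0.0265 I₀.
I₃ = I₂ cos²(100° − 131°) = 0.0265 I₀ · cos²(31°) = 0.01947 I₀.
So 0.417 W = 0.01947 I₀, giving I₀ = 0.417/0.01947 = 21.42 W.

I₀ ≈ 21.4 W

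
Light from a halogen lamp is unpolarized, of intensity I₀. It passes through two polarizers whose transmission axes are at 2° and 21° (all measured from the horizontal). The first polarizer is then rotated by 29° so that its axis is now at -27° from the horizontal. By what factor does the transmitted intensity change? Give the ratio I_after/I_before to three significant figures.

Before rotation:
Unpolarized light through the first polarizer → I₁ = ½ I₀, now polarized at 2°.
I₂ = I₁ cos²(21° − 2°) = 0.5 I₀ · cos²(19°) = 0.447 I₀.
After rotation:
Unpolarized light through the first polarizer → I₁ = ½ I₀, now polarized at -27°.
I₂ = I₁ cos²(21° + 27°) = 0.5 I₀ · cos²(48°) = 0.2239 I₀.
Ratio = 0.2239 / 0.447 = 0.5008.

I_new/I_old ≈ 0.501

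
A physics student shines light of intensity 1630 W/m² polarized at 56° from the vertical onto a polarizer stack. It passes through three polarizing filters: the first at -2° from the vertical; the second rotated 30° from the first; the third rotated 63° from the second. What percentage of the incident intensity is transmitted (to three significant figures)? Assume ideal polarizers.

I₁ = 1630 W/m² · cos²(58°) = 457.7 W/m².
I₂ = I₁ · cos²(30°) = 457.7 · 0.75 = 343.3 W/m².
I₃ = I₂ · cos²(63°) = 343.3 · 0.2061 = 70.76 W/m².
That is 4.341% of the incident intensity.

≈ 4.34%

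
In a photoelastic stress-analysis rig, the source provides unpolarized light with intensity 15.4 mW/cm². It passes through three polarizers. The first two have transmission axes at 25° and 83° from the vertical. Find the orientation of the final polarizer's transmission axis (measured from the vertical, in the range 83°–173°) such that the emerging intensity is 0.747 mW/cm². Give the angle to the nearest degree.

θ ≈ 137°

Unpolarized light through the first polarizer → I₁ = ½ I₀, now polarized at 25°.
I₂ = I₁ cos²(83° − 25°) = 0.5 I₀ · cos²(58°) = 0.1404 I₀.
Target fraction: 0.747 / 15.4 mW/cm² = 0.04851 of I₀.
Need I₃/I₀ = 0.04851, so cos²(θ − 83°) = 0.04851 / 0.1404 = 0.3455.
θ − 83° = arccos(√0.3455) = 54.0°, giving θ ≈ 83 + 54.0 = 137.0°.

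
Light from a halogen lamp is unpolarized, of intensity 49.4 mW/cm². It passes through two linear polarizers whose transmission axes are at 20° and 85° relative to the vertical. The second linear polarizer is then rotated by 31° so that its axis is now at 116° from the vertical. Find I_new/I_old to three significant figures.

I_new/I_old ≈ 0.0612

Before rotation:
Unpolarized light through the first polarizer → I₁ = ½ I₀, now polarized at 20°.
I₂ = I₁ cos²(85° − 20°) = 0.5 I₀ · cos²(65°) = 0.0893 I₀.
After rotation:
Unpolarized light through the first polarizer → I₁ = ½ I₀, now polarized at 20°.
Angle between axes 1 and 2: 84°. I₂ = 0.5 I₀ · cos²(84°) = 0.005463 I₀.
Ratio = 0.005463 / 0.0893 = 0.06117.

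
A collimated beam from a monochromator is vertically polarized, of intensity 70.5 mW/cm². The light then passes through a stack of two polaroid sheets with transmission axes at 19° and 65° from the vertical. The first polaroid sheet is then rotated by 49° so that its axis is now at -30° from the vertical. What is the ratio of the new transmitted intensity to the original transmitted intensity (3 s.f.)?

Before rotation:
By Malus's law, I₁ = I₀ cos²(19° − 0°) = I₀ cos²(19°) = 0.894 I₀.
I₂ = I₁ cos²(65° − 19°) = 0.894 I₀ · cos²(46°) = 0.4314 I₀.
After rotation:
I₁ = I₀ cos²(-30° − 0°) = I₀ cos²(30°) = 0.75 I₀.
Angle between axes 1 and 2: 85°. I₂ = 0.75 I₀ · cos²(85°) = 0.005697 I₀.
Ratio = 0.005697 / 0.4314 = 0.01321.

I_new/I_old ≈ 0.0132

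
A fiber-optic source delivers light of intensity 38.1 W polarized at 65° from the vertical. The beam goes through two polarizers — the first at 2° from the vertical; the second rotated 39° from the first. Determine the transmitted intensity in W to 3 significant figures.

I₁ = 38.1 W · cos²(63°) = 7.853 W.
I₂ = I₁ · cos²(39°) = 7.853 · 0.604 = 4.743 W.

I ≈ 4.74 W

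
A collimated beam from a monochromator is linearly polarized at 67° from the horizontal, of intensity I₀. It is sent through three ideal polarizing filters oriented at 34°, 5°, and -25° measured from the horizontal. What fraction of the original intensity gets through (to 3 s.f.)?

≈ 0.404 I₀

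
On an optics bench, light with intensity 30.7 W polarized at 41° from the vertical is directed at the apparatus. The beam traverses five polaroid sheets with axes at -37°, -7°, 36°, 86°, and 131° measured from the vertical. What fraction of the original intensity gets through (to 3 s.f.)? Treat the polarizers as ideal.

I/I₀ ≈ 0.00358

I₁ = 30.7 W · cos²(78°) = 1.327 W.
I₂ = I₁ · cos²(30°) = 1.327 · 0.75 = 0.9953 W.
I₃ = I₂ · cos²(43°) = 0.9953 · 0.5349 = 0.5324 W.
I₄ = I₃ · cos²(50°) = 0.5324 · 0.4132 = 0.22 W.
I₅ = I₄ · cos²(45°) = 0.22 · 0.5 = 0.11 W.
Transmitted fraction = 0.003582.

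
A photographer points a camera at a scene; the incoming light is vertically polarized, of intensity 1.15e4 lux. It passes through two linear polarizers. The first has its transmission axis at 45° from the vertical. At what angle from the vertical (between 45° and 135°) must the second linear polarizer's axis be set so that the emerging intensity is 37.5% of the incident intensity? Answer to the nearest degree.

By Malus's law, I₁ = I₀ cos²(45° − 0°) = I₀ cos²(45°) = 0.5 I₀.
Need I₂/I₀ = 0.375, so cos²(θ − 45°) = 0.375 / 0.5 = 0.75.
θ − 45° = arccos(√0.75) = 30.0°, giving θ ≈ 45 + 30.0 = 75.0°.

θ ≈ 75°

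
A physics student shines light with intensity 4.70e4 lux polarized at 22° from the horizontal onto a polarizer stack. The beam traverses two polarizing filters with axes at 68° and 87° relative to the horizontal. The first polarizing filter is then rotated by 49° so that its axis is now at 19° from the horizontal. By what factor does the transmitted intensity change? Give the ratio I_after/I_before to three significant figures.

I_new/I_old ≈ 0.324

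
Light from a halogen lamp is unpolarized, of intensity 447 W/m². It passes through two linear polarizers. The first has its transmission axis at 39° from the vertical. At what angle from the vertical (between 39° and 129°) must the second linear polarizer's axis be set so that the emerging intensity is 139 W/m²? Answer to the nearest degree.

θ ≈ 77°

Unpolarized light through the first polarizer → I₁ = ½ I₀, now polarized at 39°.
Target fraction: 139 / 447 W/m² = 0.311 of I₀.
Need I₂/I₀ = 0.311, so cos²(θ − 39°) = 0.311 / 0.5 = 0.6219.
θ − 39° = arccos(√0.6219) = 37.9°, giving θ ≈ 39 + 37.9 = 76.9°.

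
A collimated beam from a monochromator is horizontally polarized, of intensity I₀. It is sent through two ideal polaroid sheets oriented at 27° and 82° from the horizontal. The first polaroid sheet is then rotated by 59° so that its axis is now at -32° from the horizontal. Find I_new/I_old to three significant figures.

I_new/I_old ≈ 0.456

Before rotation:
I₁ = I₀ cos²(27° − 0°) = I₀ cos²(27°) = 0.7939 I₀.
I₂ = I₁ cos²(82° − 27°) = 0.7939 I₀ · cos²(55°) = 0.2612 I₀.
After rotation:
I₁ = I₀ cos²(-32° − 0°) = I₀ cos²(32°) = 0.7192 I₀.
Angle between axes 1 and 2: 66°. I₂ = 0.7192 I₀ · cos²(66°) = 0.119 I₀.
Ratio = 0.119 / 0.2612 = 0.4555.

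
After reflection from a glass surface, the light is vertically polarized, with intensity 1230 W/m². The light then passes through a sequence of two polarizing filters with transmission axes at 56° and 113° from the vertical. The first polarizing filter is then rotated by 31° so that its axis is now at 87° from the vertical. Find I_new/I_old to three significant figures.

Before rotation:
I₁ = I₀ cos²(56° − 0°) = I₀ cos²(56°) = 0.3127 I₀.
I₂ = I₁ cos²(113° − 56°) = 0.3127 I₀ · cos²(57°) = 0.09276 I₀.
After rotation:
I₁ = I₀ cos²(87° − 0°) = I₀ cos²(87°) = 0.002739 I₀.
I₂ = I₁ cos²(113° − 87°) = 0.002739 I₀ · cos²(26°) = 0.002213 I₀.
Ratio = 0.002213 / 0.09276 = 0.02386.

I_new/I_old ≈ 0.0239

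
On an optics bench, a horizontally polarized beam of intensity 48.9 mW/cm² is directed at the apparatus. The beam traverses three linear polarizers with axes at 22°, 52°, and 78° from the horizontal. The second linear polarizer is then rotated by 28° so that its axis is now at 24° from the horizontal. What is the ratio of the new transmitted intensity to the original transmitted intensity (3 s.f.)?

I_new/I_old ≈ 0.570

Before rotation:
By Malus's law, I₁ = I₀ cos²(22° − 0°) = I₀ cos²(22°) = 0.8597 I₀.
I₂ = I₁ cos²(52° − 22°) = 0.8597 I₀ · cos²(30°) = 0.6448 I₀.
I₃ = I₂ cos²(78° − 52°) = 0.6448 I₀ · cos²(26°) = 0.5209 I₀.
After rotation:
I₁ = I₀ cos²(22° − 0°) = I₀ cos²(22°) = 0.8597 I₀.
I₂ = I₁ cos²(24° − 22°) = 0.8597 I₀ · cos²(2°) = 0.8586 I₀.
I₃ = I₂ cos²(78° − 24°) = 0.8586 I₀ · cos²(54°) = 0.2966 I₀.
Ratio = 0.2966 / 0.5209 = 0.5695.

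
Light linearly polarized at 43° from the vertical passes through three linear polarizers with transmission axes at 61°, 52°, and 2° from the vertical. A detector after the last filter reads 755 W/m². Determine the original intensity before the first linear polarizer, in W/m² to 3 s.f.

By Malus's law, I₁ = I₀ cos²(61° − 43°) = I₀ cos²(18°) = 0.9045 I₀.
I₂ = I₁ cos²(52° − 61°) = 0.9045 I₀ · cos²(9°) = 0.8824 I₀.
I₃ = I₂ cos²(2° − 52°) = 0.8824 I₀ · cos²(50°) = 0.3646 I₀.
So 755 W/m² = 0.3646 I₀, giving I₀ = 755/0.3646 = 2071 W/m².

I₀ ≈ 2070 W/m²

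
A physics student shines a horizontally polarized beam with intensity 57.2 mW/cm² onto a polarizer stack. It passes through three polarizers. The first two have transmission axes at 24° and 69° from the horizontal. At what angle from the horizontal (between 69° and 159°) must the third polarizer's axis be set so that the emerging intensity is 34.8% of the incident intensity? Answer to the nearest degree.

I₁ = I₀ cos²(24° − 0°) = I₀ cos²(24°) = 0.8346 I₀.
I₂ = I₁ cos²(69° − 24°) = 0.8346 I₀ · cos²(45°) = 0.4173 I₀.
Need I₃/I₀ = 0.348, so cos²(θ − 69°) = 0.348 / 0.4173 = 0.834.
θ − 69° = arccos(√0.834) = 24.0°, giving θ ≈ 69 + 24.0 = 93.0°.

θ ≈ 93°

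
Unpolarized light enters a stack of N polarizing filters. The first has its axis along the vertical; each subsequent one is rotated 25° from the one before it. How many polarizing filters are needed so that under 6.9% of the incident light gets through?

N = 12

First polarizer halves the unpolarized light: factor 1/2.
Each further stage multiplies by cos²(25°) = 0.8214.
After N polarizers: T = 0.5·0.8214^(N−1). Require T < 0.069 ⇒ N−1 > ln(0.069/0.5)/ln(0.8214) = 10.07, so N−1 ≥ 11 and N = 12.
Check: N=12 gives T = 0.05742 < 0.069; N=11 gives T = 0.0699.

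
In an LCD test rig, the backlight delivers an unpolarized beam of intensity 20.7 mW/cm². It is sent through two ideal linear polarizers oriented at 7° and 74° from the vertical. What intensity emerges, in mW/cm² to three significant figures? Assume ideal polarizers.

I ≈ 1.58 mW/cm²

Unpolarized light through the first polarizer → I₁ = 20.7 mW/cm²/2 = 10.35 mW/cm², polarized at 7°.
I₂ = I₁ · cos²(67°) = 10.35 · 0.1527 = 1.58 mW/cm².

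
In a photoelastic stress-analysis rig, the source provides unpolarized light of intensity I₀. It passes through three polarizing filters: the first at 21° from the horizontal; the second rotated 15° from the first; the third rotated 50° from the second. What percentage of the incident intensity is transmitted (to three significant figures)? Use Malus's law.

Unpolarized light through the first polarizer → I₁ = ½ I₀, now polarized at 21°.
I₂ = I₁ cos²(15°) = 0.5 · 0.933 I₀ = 0.4665 I₀.
I₃ = I₂ cos²(50°) = 0.4665 · 0.4132 I₀ = 0.1927 I₀.
That is 19.27% of the incident intensity.

≈ 19.3%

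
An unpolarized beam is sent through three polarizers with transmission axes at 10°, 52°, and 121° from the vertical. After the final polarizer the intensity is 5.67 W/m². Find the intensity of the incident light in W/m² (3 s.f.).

I₀ ≈ 160 W/m²

Unpolarized light through the first polarizer → I₁ = ½ I₀, now polarized at 10°.
I₂ = I₁ cos²(52° − 10°) = 0.5 I₀ · cos²(42°) = 0.2761 I₀.
I₃ = I₂ cos²(121° − 52°) = 0.2761 I₀ · cos²(69°) = 0.03546 I₀.
So 5.67 W/m² = 0.03546 I₀, giving I₀ = 5.67/0.03546 = 159.9 W/m².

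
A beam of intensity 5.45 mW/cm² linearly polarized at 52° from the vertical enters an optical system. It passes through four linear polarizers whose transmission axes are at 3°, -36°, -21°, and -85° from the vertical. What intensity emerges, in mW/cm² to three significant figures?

I₁ = 5.45 mW/cm² · cos²(49°) = 2.346 mW/cm².
I₂ = I₁ · cos²(39°) = 2.346 · 0.604 = 1.417 mW/cm².
I₃ = I₂ · cos²(15°) = 1.417 · 0.933 = 1.322 mW/cm².
I₄ = I₃ · cos²(64°) = 1.322 · 0.1922 = 0.254 mW/cm².

I ≈ 0.254 mW/cm²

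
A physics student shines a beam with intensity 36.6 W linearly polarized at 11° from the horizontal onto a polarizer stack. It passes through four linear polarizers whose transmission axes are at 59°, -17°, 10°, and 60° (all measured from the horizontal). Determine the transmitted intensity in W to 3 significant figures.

I ≈ 0.315 W

I₁ = 36.6 W · cos²(48°) = 16.39 W.
I₂ = I₁ · cos²(76°) = 16.39 · 0.05853 = 0.9591 W.
I₃ = I₂ · cos²(27°) = 0.9591 · 0.7939 = 0.7614 W.
I₄ = I₃ · cos²(50°) = 0.7614 · 0.4132 = 0.3146 W.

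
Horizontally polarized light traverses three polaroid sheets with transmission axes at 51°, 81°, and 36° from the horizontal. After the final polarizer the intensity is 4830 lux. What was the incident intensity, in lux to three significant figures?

I₁ = I₀ cos²(51° − 0°) = I₀ cos²(51°) = 0.396 I₀.
I₂ = I₁ cos²(81° − 51°) = 0.396 I₀ · cos²(30°) = 0.297 I₀.
I₃ = I₂ cos²(36° − 81°) = 0.297 I₀ · cos²(45°) = 0.1485 I₀.
So 4830 lux = 0.1485 I₀, giving I₀ = 4830/0.1485 = 3.252e+04 lux.

I₀ ≈ 3.25e4 lux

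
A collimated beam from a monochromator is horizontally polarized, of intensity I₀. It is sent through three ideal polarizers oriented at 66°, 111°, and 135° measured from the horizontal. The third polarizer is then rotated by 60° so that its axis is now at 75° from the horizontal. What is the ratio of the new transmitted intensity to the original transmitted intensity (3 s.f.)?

Before rotation:
I₁ = I₀ cos²(66° − 0°) = I₀ cos²(66°) = 0.1654 I₀.
I₂ = I₁ cos²(111° − 66°) = 0.1654 I₀ · cos²(45°) = 0.08272 I₀.
I₃ = I₂ cos²(135° − 111°) = 0.08272 I₀ · cos²(24°) = 0.06903 I₀.
After rotation:
I₁ = I₀ cos²(66° − 0°) = I₀ cos²(66°) = 0.1654 I₀.
I₂ = I₁ cos²(111° − 66°) = 0.1654 I₀ · cos²(45°) = 0.08272 I₀.
I₃ = I₂ cos²(75° − 111°) = 0.08272 I₀ · cos²(36°) = 0.05414 I₀.
Ratio = 0.05414 / 0.06903 = 0.7843.

I_new/I_old ≈ 0.784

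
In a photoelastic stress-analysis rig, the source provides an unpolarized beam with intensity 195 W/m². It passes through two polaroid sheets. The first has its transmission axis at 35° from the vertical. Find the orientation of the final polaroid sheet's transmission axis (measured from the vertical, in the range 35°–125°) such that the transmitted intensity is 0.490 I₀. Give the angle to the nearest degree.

θ ≈ 43°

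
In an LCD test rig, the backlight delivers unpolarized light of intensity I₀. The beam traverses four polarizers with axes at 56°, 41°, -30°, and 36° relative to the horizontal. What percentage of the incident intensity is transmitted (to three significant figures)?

≈ 0.818%

Unpolarized light through the first polarizer → I₁ = ½ I₀, now polarized at 56°.
I₂ = I₁ cos²(41° − 56°) = 0.5 I₀ · cos²(15°) = 0.4665 I₀.
I₃ = I₂ cos²(-30° − 41°) = 0.4665 I₀ · cos²(71°) = 0.04945 I₀.
I₄ = I₃ cos²(36° + 30°) = 0.04945 I₀ · cos²(66°) = 0.00818 I₀.
That is 0.818% of the incident intensity.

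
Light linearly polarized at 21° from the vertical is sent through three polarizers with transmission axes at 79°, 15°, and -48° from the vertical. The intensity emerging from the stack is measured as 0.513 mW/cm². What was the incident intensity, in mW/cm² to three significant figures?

By Malus's law, I₁ = I₀ cos²(79° − 21°) = I₀ cos²(58°) = 0.2808 I₀.
I₂ = I₁ cos²(15° − 79°) = 0.2808 I₀ · cos²(64°) = 0.05396 I₀.
I₃ = I₂ cos²(-48° − 15°) = 0.05396 I₀ · cos²(63°) = 0.01112 I₀.
So 0.513 mW/cm² = 0.01112 I₀, giving I₀ = 0.513/0.01112 = 46.12 mW/cm².

I₀ ≈ 46.1 mW/cm²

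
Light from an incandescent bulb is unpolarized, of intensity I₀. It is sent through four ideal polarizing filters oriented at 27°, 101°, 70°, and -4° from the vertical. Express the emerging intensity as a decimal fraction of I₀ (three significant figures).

Unpolarized light through the first polarizer → I₁ = ½ I₀, now polarized at 27°.
I₂ = I₁ cos²(101° − 27°) = 0.5 I₀ · cos²(74°) = 0.03799 I₀.
I₃ = I₂ cos²(70° − 101°) = 0.03799 I₀ · cos²(31°) = 0.02791 I₀.
I₄ = I₃ cos²(-4° − 70°) = 0.02791 I₀ · cos²(74°) = 0.002121 I₀.
Transmitted fraction = 0.002121.

≈ 0.00212 I₀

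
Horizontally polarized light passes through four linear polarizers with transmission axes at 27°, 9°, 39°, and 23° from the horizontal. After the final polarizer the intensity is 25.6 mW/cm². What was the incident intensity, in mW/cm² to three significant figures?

I₀ ≈ 51.4 mW/cm²

I₁ = I₀ cos²(27° − 0°) = I₀ cos²(27°) = 0.7939 I₀.
I₂ = I₁ cos²(9° − 27°) = 0.7939 I₀ · cos²(18°) = 0.7181 I₀.
I₃ = I₂ cos²(39° − 9°) = 0.7181 I₀ · cos²(30°) = 0.5386 I₀.
I₄ = I₃ cos²(23° − 39°) = 0.5386 I₀ · cos²(16°) = 0.4976 I₀.
So 25.6 mW/cm² = 0.4976 I₀, giving I₀ = 25.6/0.4976 = 51.44 mW/cm².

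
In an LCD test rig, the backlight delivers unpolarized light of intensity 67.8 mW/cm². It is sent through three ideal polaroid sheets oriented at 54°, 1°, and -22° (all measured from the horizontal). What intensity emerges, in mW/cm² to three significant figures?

Unpolarized light through the first polarizer → I₁ = 67.8 mW/cm²/2 = 33.9 mW/cm², polarized at 54°.
I₂ = I₁ · cos²(53°) = 33.9 · 0.3622 = 12.28 mW/cm².
I₃ = I₂ · cos²(23°) = 12.28 · 0.8473 = 10.4 mW/cm².

I ≈ 10.4 mW/cm²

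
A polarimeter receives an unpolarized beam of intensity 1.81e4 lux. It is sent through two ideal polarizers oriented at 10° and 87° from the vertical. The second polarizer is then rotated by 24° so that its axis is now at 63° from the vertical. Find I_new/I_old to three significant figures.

Before rotation:
Unpolarized light through the first polarizer → I₁ = ½ I₀, now polarized at 10°.
I₂ = I₁ cos²(87° − 10°) = 0.5 I₀ · cos²(77°) = 0.0253 I₀.
After rotation:
Unpolarized light through the first polarizer → I₁ = ½ I₀, now polarized at 10°.
I₂ = I₁ cos²(63° − 10°) = 0.5 I₀ · cos²(53°) = 0.1811 I₀.
Ratio = 0.1811 / 0.0253 = 7.157.

I_new/I_old ≈ 7.16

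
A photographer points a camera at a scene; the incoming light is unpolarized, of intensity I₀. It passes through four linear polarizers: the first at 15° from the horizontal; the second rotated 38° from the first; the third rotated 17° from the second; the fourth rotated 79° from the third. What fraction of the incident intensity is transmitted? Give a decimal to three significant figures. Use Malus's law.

≈ 0.0103 I₀

Unpolarized light through the first polarizer → I₁ = ½ I₀, now polarized at 15°.
I₂ = I₁ cos²(38°) = 0.5 · 0.621 I₀ = 0.3105 I₀.
I₃ = I₂ cos²(17°) = 0.3105 · 0.9145 I₀ = 0.2839 I₀.
I₄ = I₃ cos²(79°) = 0.2839 · 0.03641 I₀ = 0.01034 I₀.
Transmitted fraction = 0.01034.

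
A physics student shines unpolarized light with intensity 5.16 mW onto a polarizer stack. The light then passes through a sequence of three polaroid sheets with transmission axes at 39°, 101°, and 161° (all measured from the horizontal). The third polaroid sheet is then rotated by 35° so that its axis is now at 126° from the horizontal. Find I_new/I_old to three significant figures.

I_new/I_old ≈ 3.29

Before rotation:
Unpolarized light through the first polarizer → I₁ = ½ I₀, now polarized at 39°.
I₂ = I₁ cos²(101° − 39°) = 0.5 I₀ · cos²(62°) = 0.1102 I₀.
I₃ = I₂ cos²(161° − 101°) = 0.1102 I₀ · cos²(60°) = 0.02755 I₀.
After rotation:
Unpolarized light through the first polarizer → I₁ = ½ I₀, now polarized at 39°.
I₂ = I₁ cos²(101° − 39°) = 0.5 I₀ · cos²(62°) = 0.1102 I₀.
I₃ = I₂ cos²(126° − 101°) = 0.1102 I₀ · cos²(25°) = 0.09052 I₀.
Ratio = 0.09052 / 0.02755 = 3.286.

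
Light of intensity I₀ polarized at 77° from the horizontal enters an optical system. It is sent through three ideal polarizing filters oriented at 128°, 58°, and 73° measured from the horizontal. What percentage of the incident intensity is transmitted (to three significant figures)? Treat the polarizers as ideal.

≈ 4.32%

I₁ = I₀ cos²(128° − 77°) = I₀ cos²(51°) = 0.396 I₀.
I₂ = I₁ cos²(58° − 128°) = 0.396 I₀ · cos²(70°) = 0.04633 I₀.
I₃ = I₂ cos²(73° − 58°) = 0.04633 I₀ · cos²(15°) = 0.04322 I₀.
That is 4.322% of the incident intensity.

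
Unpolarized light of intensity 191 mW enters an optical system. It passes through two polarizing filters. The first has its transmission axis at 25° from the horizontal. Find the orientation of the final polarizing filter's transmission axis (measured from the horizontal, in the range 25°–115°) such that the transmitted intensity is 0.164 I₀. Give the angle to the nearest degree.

Unpolarized light through the first polarizer → I₁ = ½ I₀, now polarized at 25°.
Need I₂/I₀ = 0.164, so cos²(θ − 25°) = 0.164 / 0.5 = 0.328.
θ − 25° = arccos(√0.328) = 55.1°, giving θ ≈ 25 + 55.1 = 80.1°.

θ ≈ 80°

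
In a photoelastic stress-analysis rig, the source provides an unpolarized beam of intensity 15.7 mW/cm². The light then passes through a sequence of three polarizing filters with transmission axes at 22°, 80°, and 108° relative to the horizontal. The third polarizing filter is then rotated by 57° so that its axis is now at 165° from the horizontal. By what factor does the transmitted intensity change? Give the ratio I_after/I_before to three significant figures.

Before rotation:
Unpolarized light through the first polarizer → I₁ = ½ I₀, now polarized at 22°.
I₂ = I₁ cos²(80° − 22°) = 0.5 I₀ · cos²(58°) = 0.1404 I₀.
I₃ = I₂ cos²(108° − 80°) = 0.1404 I₀ · cos²(28°) = 0.1095 I₀.
After rotation:
Unpolarized light through the first polarizer → I₁ = ½ I₀, now polarized at 22°.
I₂ = I₁ cos²(80° − 22°) = 0.5 I₀ · cos²(58°) = 0.1404 I₀.
I₃ = I₂ cos²(165° − 80°) = 0.1404 I₀ · cos²(85°) = 0.001067 I₀.
Ratio = 0.001067 / 0.1095 = 0.009744.

I_new/I_old ≈ 0.00974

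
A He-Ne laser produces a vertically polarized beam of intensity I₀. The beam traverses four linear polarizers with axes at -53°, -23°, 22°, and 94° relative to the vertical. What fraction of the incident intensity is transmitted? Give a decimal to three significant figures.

≈ 0.0130 I₀

I₁ = I₀ cos²(-53° − 0°) = I₀ cos²(53°) = 0.3622 I₀.
I₂ = I₁ cos²(-23° + 53°) = 0.3622 I₀ · cos²(30°) = 0.2716 I₀.
I₃ = I₂ cos²(22° + 23°) = 0.2716 I₀ · cos²(45°) = 0.1358 I₀.
I₄ = I₃ cos²(94° − 22°) = 0.1358 I₀ · cos²(72°) = 0.01297 I₀.
Transmitted fraction = 0.01297.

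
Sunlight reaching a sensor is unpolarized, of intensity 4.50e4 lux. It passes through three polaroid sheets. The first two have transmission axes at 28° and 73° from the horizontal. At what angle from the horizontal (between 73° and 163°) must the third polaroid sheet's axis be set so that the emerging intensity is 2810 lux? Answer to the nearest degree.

Unpolarized light through the first polarizer → I₁ = ½ I₀, now polarized at 28°.
I₂ = I₁ cos²(73° − 28°) = 0.5 I₀ · cos²(45°) = 0.25 I₀.
Target fraction: 2810 / 4.50e4 lux = 0.06244 of I₀.
Need I₃/I₀ = 0.06244, so cos²(θ − 73°) = 0.06244 / 0.25 = 0.2498.
θ − 73° = arccos(√0.2498) = 60.0°, giving θ ≈ 73 + 60.0 = 133.0°.

θ ≈ 133°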